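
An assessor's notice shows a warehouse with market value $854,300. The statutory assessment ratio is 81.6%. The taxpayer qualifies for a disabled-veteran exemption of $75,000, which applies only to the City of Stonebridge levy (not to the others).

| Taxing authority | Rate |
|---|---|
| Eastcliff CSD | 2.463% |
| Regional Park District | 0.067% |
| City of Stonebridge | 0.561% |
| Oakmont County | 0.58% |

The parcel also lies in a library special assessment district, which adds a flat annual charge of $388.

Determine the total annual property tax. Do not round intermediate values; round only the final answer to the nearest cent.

Assessed value = $854,300 × 0.816 = $697,108.8
Eastcliff CSD: $697,108.8 × 0.02463 = $17,169.789744
Regional Park District: $697,108.8 × 0.00067 = $467.062896
City of Stonebridge: ($697,108.8 − $75,000) × 0.00561 = $622,108.8 × 0.00561 = $3,490.030368
Oakmont County: $697,108.8 × 0.0058 = $4,043.23104
Levies subtotal = $25,170.114048
Total = $25,170.114048 + $388 = $25,558.114048

$25,558.11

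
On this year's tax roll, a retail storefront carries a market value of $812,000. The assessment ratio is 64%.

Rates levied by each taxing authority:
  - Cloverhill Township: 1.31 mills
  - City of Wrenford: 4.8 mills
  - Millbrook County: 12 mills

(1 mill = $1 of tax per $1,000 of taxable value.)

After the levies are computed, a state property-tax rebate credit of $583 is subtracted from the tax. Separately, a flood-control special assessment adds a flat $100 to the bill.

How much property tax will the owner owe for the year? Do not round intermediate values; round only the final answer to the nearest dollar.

$8,928

Assessed value = $812,000 × 0.64 = $519,680
Cloverhill Township: $519,680 × 0.00131 = $680.7808
City of Wrenford: $519,680 × 0.0048 = $2,494.464
Millbrook County: $519,680 × 0.012 = $6,236.16
Levies subtotal = $9,411.4048
After credit = $9,411.4048 − $583 = $8,828.4048
Total = $8,828.4048 + $100 = $8,928.4048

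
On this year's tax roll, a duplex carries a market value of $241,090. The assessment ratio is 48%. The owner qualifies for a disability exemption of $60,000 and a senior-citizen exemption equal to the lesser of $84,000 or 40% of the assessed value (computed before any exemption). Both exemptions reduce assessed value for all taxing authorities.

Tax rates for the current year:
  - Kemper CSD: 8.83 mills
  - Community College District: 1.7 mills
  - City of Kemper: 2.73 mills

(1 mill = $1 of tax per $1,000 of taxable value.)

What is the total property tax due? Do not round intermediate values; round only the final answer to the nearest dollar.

Assessed value = $241,090 × 0.48 = $115,723.2
Senior-citizen exemption = min($84,000, 40% × $115,723.2) = min($84,000, $46,289.28) = $46,289.28 (percentage binds)
Taxable value = $115,723.2 − $60,000 − $46,289.28 = $9,433.92
Kemper CSD: $9,433.92 × 0.00883 = $83.3015136
Community College District: $9,433.92 × 0.0017 = $16.037664
City of Kemper: $9,433.92 × 0.00273 = $25.7546016
Total = $125.0937792

$125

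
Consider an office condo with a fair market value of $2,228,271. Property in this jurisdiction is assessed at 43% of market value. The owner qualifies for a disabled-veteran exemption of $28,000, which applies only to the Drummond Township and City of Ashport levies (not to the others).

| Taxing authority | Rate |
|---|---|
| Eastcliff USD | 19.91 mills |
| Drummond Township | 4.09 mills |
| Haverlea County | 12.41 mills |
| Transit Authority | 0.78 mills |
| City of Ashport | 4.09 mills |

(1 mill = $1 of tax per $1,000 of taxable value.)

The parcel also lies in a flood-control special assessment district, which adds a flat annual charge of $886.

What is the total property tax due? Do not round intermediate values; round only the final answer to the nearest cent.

Assessed value = $2,228,271 × 0.43 = $958,156.53
Eastcliff USD: $958,156.53 × 0.01991 = $19,076.8965123
Drummond Township: ($958,156.53 − $28,000) × 0.00409 = $930,156.53 × 0.00409 = $3,804.3402077
Haverlea County: $958,156.53 × 0.01241 = $11,890.7225373
Transit Authority: $958,156.53 × 0.00078 = $747.3620934
City of Ashport: ($958,156.53 − $28,000) × 0.00409 = $930,156.53 × 0.00409 = $3,804.3402077
Levies subtotal = $39,323.6615584
Total = $39,323.6615584 + $886 = $40,209.6615584

$40,209.66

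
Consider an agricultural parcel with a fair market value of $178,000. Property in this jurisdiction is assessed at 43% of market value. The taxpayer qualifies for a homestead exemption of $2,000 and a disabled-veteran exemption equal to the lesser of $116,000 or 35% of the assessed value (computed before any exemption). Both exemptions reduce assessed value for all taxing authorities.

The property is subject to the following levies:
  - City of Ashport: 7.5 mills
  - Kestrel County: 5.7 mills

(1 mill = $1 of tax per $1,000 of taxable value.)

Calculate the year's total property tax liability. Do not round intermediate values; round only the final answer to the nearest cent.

Assessed value = $178,000 × 0.43 = $76,540
Disabled-veteran exemption = min($116,000, 35% × $76,540) = min($116,000, $26,789) = $26,789 (percentage binds)
Taxable value = $76,540 − $2,000 − $26,789 = $47,751
City of Ashport: $47,751 × 0.0075 = $358.1325
Kestrel County: $47,751 × 0.0057 = $272.1807
Total = $630.3132

$630.31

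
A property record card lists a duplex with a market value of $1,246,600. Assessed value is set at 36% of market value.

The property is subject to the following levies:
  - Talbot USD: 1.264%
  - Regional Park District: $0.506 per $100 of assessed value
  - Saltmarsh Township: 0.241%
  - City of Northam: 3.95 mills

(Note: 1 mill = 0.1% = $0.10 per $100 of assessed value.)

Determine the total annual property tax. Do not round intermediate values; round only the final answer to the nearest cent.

$10,797.55

Assessed value = $1,246,600 × 0.36 = $448,776
Talbot USD: $448,776 × 0.01264 = $5,672.52864
Regional Park District: $448,776 × 0.00506 = $2,270.80656
Saltmarsh Township: $448,776 × 0.00241 = $1,081.55016
City of Northam: $448,776 × 0.00395 = $1,772.6652
Total = $10,797.55056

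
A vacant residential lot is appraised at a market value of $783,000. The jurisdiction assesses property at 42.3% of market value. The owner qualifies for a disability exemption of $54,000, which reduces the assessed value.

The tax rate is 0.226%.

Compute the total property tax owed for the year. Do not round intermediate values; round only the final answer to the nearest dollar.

$626

Assessed value = $783,000 × 0.423 = $331,209
Taxable value = $331,209 − $54,000 = $277,209
Tax = $277,209 × 0.00226 = $626.49234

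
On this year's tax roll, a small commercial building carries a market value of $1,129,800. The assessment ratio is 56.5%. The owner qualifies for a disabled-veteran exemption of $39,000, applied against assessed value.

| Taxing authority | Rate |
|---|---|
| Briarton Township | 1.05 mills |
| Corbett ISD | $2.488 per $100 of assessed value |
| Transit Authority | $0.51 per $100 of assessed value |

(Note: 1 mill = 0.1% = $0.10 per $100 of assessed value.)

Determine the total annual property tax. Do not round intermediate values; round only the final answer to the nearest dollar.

$18,597

Assessed value = $1,129,800 × 0.565 = $638,337
Taxable value = $638,337 − $39,000 = $599,337
Briarton Township: $599,337 × 0.00105 = $629.30385
Corbett ISD: $599,337 × 0.02488 = $14,911.50456
Transit Authority: $599,337 × 0.0051 = $3,056.6187
Total = $18,597.42711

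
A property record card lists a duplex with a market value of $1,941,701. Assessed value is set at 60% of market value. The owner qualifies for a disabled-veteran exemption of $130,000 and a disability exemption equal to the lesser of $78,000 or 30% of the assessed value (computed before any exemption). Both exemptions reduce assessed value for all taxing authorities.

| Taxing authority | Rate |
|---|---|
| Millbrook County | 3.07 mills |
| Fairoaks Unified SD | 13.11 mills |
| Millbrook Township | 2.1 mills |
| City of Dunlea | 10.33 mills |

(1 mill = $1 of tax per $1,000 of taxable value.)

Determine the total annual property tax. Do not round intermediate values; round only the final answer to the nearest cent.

$27,380.36

Assessed value = $1,941,701 × 0.6 = $1,165,020.6
Disability exemption = min($78,000, 30% × $1,165,020.6) = min($78,000, $349,506.18) = $78,000 (dollar cap binds)
Taxable value = $1,165,020.6 − $130,000 − $78,000 = $957,020.6
Millbrook County: $957,020.6 × 0.00307 = $2,938.053242
Fairoaks Unified SD: $957,020.6 × 0.01311 = $12,546.540066
Millbrook Township: $957,020.6 × 0.0021 = $2,009.74326
City of Dunlea: $957,020.6 × 0.01033 = $9,886.022798
Total = $27,380.359366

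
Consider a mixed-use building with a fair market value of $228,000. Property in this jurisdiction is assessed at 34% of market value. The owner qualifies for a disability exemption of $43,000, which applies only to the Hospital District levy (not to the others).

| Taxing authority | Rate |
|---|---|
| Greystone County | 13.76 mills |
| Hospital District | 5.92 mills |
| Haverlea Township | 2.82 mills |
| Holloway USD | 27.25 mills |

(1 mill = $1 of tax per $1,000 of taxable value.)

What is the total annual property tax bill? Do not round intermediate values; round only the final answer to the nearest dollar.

$3,602

Assessed value = $228,000 × 0.34 = $77,520
Greystone County: $77,520 × 0.01376 = $1,066.6752
Hospital District: ($77,520 − $43,000) × 0.00592 = $34,520 × 0.00592 = $204.3584
Haverlea Township: $77,520 × 0.00282 = $218.6064
Holloway USD: $77,520 × 0.02725 = $2,112.42
Total = $3,602.06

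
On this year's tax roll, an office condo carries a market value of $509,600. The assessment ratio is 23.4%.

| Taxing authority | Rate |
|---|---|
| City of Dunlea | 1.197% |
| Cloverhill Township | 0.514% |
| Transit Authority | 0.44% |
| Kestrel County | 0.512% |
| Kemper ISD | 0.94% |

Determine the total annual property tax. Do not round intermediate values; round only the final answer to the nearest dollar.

$4,296

Assessed value = $509,600 × 0.234 = $119,246.4
City of Dunlea: $119,246.4 × 0.01197 = $1,427.379408
Cloverhill Township: $119,246.4 × 0.00514 = $612.926496
Transit Authority: $119,246.4 × 0.0044 = $524.68416
Kestrel County: $119,246.4 × 0.00512 = $610.541568
Kemper ISD: $119,246.4 × 0.0094 = $1,120.91616
Total = $1,427.379408 + $612.926496 + $524.68416 + $610.541568 + $1,120.91616 = $4,296.447792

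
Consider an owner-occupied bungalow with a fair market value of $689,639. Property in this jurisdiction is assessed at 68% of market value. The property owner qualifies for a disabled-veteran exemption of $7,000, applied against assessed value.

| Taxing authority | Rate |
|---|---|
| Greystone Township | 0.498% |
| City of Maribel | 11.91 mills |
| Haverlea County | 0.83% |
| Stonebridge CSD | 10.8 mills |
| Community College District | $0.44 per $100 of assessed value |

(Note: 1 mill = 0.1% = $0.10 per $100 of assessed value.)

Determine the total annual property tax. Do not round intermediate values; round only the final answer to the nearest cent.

$18,658.34

Assessed value = $689,639 × 0.68 = $468,954.52
Taxable value = $468,954.52 − $7,000 = $461,954.52
Greystone Township: $461,954.52 × 0.00498 = $2,300.5335096
City of Maribel: $461,954.52 × 0.01191 = $5,501.8783332
Haverlea County: $461,954.52 × 0.0083 = $3,834.222516
Stonebridge CSD: $461,954.52 × 0.0108 = $4,989.108816
Community College District: $461,954.52 × 0.0044 = $2,032.599888
Total = $18,658.3430628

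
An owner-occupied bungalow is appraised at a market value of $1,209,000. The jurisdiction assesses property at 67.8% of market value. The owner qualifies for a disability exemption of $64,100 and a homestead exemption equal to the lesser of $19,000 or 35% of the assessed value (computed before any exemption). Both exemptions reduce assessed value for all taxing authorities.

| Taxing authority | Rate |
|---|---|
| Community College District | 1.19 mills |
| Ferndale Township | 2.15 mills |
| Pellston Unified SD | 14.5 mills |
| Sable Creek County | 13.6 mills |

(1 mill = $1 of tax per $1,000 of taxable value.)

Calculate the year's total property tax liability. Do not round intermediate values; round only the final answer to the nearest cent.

Assessed value = $1,209,000 × 0.678 = $819,702
Homestead exemption = min($19,000, 35% × $819,702) = min($19,000, $286,895.7) = $19,000 (dollar cap binds)
Taxable value = $819,702 − $64,100 − $19,000 = $736,602
Community College District: $736,602 × 0.00119 = $876.55638
Ferndale Township: $736,602 × 0.00215 = $1,583.6943
Pellston Unified SD: $736,602 × 0.0145 = $10,680.729
Sable Creek County: $736,602 × 0.0136 = $10,017.7872
Total = $23,158.76688

$23,158.77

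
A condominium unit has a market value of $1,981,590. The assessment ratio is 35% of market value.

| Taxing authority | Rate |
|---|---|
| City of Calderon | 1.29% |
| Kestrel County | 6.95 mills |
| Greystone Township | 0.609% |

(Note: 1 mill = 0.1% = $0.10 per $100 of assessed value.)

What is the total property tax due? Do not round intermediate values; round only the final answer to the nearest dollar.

$17,991

Assessed value = $1,981,590 × 0.35 = $693,556.5
City of Calderon: $693,556.5 × 0.0129 = $8,946.87885
Kestrel County: $693,556.5 × 0.00695 = $4,820.217675
Greystone Township: $693,556.5 × 0.00609 = $4,223.759085
Total = $17,990.85561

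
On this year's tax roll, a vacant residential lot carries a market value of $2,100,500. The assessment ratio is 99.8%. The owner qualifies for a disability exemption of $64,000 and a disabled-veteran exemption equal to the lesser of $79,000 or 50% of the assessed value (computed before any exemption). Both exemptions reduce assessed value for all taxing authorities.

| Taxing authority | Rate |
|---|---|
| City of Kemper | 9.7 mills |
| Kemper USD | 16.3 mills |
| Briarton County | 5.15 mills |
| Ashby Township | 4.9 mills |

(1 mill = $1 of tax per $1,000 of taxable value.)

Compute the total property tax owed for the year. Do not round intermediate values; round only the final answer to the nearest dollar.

$70,416

Assessed value = $2,100,500 × 0.998 = $2,096,299
Disabled-veteran exemption = min($79,000, 50% × $2,096,299) = min($79,000, $1,048,149.5) = $79,000 (dollar cap binds)
Taxable value = $2,096,299 − $64,000 − $79,000 = $1,953,299
City of Kemper: $1,953,299 × 0.0097 = $18,947.0003
Kemper USD: $1,953,299 × 0.0163 = $31,838.7737
Briarton County: $1,953,299 × 0.00515 = $10,059.48985
Ashby Township: $1,953,299 × 0.0049 = $9,571.1651
Total = $70,416.42895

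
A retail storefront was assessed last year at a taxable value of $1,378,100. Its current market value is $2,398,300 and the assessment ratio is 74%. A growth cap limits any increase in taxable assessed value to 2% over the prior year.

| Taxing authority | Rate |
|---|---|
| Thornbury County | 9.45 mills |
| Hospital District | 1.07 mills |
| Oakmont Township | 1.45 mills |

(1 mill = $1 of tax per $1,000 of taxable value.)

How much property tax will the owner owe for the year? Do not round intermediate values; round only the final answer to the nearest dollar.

Uncapped assessed value = $2,398,300 × 0.74 = $1,774,742
Cap limit = $1,378,100 × 1.02 = $1,405,662
Taxable assessed value = min($1,774,742, $1,405,662) = $1,405,662 (cap binds)
Thornbury County: $1,405,662 × 0.00945 = $13,283.5059
Hospital District: $1,405,662 × 0.00107 = $1,504.05834
Oakmont Township: $1,405,662 × 0.00145 = $2,038.2099
Total = $16,825.77414

$16,826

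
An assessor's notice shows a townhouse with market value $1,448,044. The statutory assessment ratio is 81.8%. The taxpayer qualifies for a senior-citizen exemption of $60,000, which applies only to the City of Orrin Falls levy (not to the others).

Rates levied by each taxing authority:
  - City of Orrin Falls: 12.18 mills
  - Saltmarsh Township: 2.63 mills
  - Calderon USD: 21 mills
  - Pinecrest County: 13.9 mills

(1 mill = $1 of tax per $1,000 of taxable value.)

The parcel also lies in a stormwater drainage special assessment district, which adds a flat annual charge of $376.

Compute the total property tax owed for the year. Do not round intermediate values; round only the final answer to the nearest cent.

$58,526.69

Assessed value = $1,448,044 × 0.818 = $1,184,499.992
City of Orrin Falls: ($1,184,499.992 − $60,000) × 0.01218 = $1,124,499.992 × 0.01218 = $13,696.40990256
Saltmarsh Township: $1,184,499.992 × 0.00263 = $3,115.23497896
Calderon USD: $1,184,499.992 × 0.021 = $24,874.499832
Pinecrest County: $1,184,499.992 × 0.0139 = $16,464.5498888
Levies subtotal = $58,150.69460232
Total = $58,150.69460232 + $376 = $58,526.69460232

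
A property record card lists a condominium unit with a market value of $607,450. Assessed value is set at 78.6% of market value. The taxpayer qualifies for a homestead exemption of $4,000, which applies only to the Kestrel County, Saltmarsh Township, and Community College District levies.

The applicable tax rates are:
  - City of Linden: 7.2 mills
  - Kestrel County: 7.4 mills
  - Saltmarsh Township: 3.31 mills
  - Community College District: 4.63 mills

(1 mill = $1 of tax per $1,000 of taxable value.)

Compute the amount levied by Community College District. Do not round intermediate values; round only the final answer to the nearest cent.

Assessed value = $607,450 × 0.786 = $477,455.7
Community College District taxable value = $477,455.7 − $4,000 = $473,455.7
Community College District levy = $473,455.7 × 0.00463 = $2,192.099891

$2,192.10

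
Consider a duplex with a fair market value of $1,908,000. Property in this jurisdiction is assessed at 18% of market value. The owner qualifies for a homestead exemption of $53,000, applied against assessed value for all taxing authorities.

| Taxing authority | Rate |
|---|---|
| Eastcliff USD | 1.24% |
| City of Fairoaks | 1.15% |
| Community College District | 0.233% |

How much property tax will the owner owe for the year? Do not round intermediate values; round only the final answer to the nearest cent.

$7,618.24

Assessed value = $1,908,000 × 0.18 = $343,440
Taxable value = $343,440 − $53,000 = $290,440
Eastcliff USD: $290,440 × 0.0124 = $3,601.456
City of Fairoaks: $290,440 × 0.0115 = $3,340.06
Community College District: $290,440 × 0.00233 = $676.7252
Total = $3,601.456 + $3,340.06 + $676.7252 = $7,618.2412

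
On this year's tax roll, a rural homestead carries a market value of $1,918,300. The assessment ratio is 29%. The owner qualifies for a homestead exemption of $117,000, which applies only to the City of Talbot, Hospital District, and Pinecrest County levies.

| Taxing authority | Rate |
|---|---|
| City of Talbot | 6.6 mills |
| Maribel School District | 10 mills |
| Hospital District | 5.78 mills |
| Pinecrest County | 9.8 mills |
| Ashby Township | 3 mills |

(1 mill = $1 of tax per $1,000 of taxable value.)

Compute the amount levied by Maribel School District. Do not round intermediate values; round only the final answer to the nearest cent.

$5,563.07

Assessed value = $1,918,300 × 0.29 = $556,307
Maribel School District taxable value = $556,307 (exemption does not apply)
Maribel School District levy = $556,307 × 0.01 = $5,563.07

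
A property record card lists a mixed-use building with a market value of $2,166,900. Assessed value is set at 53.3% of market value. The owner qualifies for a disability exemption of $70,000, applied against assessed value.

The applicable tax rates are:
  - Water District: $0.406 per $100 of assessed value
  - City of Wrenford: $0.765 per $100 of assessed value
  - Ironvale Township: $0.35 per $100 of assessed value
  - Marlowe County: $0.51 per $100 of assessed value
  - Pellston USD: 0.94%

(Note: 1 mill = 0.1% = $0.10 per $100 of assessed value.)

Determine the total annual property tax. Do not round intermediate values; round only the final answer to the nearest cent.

Assessed value = $2,166,900 × 0.533 = $1,154,957.7
Taxable value = $1,154,957.7 − $70,000 = $1,084,957.7
Water District: $1,084,957.7 × 0.00406 = $4,404.928262
City of Wrenford: $1,084,957.7 × 0.00765 = $8,299.926405
Ironvale Township: $1,084,957.7 × 0.0035 = $3,797.35195
Marlowe County: $1,084,957.7 × 0.0051 = $5,533.28427
Pellston USD: $1,084,957.7 × 0.0094 = $10,198.60238
Total = $32,234.093267

$32,234.09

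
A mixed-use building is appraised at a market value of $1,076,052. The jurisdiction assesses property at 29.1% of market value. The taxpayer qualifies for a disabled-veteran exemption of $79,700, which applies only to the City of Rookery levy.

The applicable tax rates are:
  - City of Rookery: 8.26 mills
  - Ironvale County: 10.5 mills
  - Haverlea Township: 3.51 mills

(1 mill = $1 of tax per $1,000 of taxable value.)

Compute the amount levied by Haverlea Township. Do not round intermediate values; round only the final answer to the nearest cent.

$1,099.09

Assessed value = $1,076,052 × 0.291 = $313,131.132
Haverlea Township taxable value = $313,131.132 (exemption does not apply)
Haverlea Township levy = $313,131.132 × 0.00351 = $1,099.09027332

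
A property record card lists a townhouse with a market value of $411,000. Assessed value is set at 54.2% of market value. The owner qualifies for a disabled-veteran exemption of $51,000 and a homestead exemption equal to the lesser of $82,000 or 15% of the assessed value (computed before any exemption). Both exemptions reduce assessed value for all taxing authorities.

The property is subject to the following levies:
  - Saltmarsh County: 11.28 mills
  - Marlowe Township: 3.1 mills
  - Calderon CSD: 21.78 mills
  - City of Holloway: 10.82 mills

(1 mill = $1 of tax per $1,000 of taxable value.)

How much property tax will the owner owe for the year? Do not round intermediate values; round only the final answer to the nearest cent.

$6,499.57

Assessed value = $411,000 × 0.542 = $222,762
Homestead exemption = min($82,000, 15% × $222,762) = min($82,000, $33,414.3) = $33,414.3 (percentage binds)
Taxable value = $222,762 − $51,000 − $33,414.3 = $138,347.7
Saltmarsh County: $138,347.7 × 0.01128 = $1,560.562056
Marlowe Township: $138,347.7 × 0.0031 = $428.87787
Calderon CSD: $138,347.7 × 0.02178 = $3,013.212906
City of Holloway: $138,347.7 × 0.01082 = $1,496.922114
Total = $6,499.574946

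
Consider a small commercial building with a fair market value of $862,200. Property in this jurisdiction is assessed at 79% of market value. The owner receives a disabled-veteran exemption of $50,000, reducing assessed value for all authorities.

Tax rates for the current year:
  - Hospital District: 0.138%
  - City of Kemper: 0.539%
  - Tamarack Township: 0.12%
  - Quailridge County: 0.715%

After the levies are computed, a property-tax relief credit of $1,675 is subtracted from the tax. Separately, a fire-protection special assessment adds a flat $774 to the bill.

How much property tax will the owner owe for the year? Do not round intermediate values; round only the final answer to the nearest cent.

Assessed value = $862,200 × 0.79 = $681,138
Taxable value = $681,138 − $50,000 = $631,138
Hospital District: $631,138 × 0.00138 = $870.97044
City of Kemper: $631,138 × 0.00539 = $3,401.83382
Tamarack Township: $631,138 × 0.0012 = $757.3656
Quailridge County: $631,138 × 0.00715 = $4,512.6367
Levies subtotal = $9,542.80656
After credit = $9,542.80656 − $1,675 = $7,867.80656
Total = $7,867.80656 + $774 = $8,641.80656

$8,641.81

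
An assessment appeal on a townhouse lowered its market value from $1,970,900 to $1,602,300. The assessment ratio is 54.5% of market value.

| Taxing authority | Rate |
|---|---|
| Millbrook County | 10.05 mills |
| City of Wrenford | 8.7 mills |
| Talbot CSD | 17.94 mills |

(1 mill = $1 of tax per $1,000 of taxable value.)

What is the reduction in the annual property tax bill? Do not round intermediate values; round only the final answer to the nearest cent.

$7,370.54

Old assessed value = $1,970,900 × 0.545 = $1,074,140.5
New assessed value = $1,602,300 × 0.545 = $873,253.5
Combined rate = 0.01005 + 0.0087 + 0.01794 = 0.03669
Old tax = $1,074,140.5 × 0.03669 = $39,410.214945
New tax = $873,253.5 × 0.03669 = $32,039.670915
Reduction = $39,410.214945 − $32,039.670915 = $7,370.54403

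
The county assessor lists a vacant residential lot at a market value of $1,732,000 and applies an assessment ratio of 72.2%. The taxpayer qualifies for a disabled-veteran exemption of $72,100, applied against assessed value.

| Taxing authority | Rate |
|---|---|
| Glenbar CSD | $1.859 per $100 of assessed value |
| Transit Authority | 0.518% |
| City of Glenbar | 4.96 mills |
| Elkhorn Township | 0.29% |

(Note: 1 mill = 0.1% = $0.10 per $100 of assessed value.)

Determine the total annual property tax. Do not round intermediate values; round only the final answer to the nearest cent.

$37,272.92

Assessed value = $1,732,000 × 0.722 = $1,250,504
Taxable value = $1,250,504 − $72,100 = $1,178,404
Glenbar CSD: $1,178,404 × 0.01859 = $21,906.53036
Transit Authority: $1,178,404 × 0.00518 = $6,104.13272
City of Glenbar: $1,178,404 × 0.00496 = $5,844.88384
Elkhorn Township: $1,178,404 × 0.0029 = $3,417.3716
Total = $37,272.91852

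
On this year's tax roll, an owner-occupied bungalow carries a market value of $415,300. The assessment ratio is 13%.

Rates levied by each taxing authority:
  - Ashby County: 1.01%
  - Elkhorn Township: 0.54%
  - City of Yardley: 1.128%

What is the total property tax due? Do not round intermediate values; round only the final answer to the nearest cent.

Assessed value = $415,300 × 0.13 = $53,989
Ashby County: $53,989 × 0.0101 = $545.2889
Elkhorn Township: $53,989 × 0.0054 = $291.5406
City of Yardley: $53,989 × 0.01128 = $608.99592
Total = $545.2889 + $291.5406 + $608.99592 = $1,445.82542

$1,445.83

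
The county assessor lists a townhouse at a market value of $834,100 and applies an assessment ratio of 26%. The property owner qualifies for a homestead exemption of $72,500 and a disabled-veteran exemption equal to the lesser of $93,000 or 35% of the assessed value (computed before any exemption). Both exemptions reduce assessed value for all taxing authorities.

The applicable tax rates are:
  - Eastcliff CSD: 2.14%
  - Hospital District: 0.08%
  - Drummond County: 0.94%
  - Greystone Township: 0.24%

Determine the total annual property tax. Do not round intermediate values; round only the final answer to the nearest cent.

Assessed value = $834,100 × 0.26 = $216,866
Disabled-veteran exemption = min($93,000, 35% × $216,866) = min($93,000, $75,903.1) = $75,903.1 (percentage binds)
Taxable value = $216,866 − $72,500 − $75,903.1 = $68,462.9
Eastcliff CSD: $68,462.9 × 0.0214 = $1,465.10606
Hospital District: $68,462.9 × 0.0008 = $54.77032
Drummond County: $68,462.9 × 0.0094 = $643.55126
Greystone Township: $68,462.9 × 0.0024 = $164.31096
Total = $2,327.7386

$2,327.74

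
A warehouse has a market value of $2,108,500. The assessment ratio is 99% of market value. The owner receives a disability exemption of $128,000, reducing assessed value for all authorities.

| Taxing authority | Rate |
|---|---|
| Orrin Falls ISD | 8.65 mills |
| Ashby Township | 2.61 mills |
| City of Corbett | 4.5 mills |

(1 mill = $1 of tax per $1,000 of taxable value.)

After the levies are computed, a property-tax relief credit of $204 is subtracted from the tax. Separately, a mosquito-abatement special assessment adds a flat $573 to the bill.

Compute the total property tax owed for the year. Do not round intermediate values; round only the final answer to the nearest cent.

$31,249.38

Assessed value = $2,108,500 × 0.99 = $2,087,415
Taxable value = $2,087,415 − $128,000 = $1,959,415
Orrin Falls ISD: $1,959,415 × 0.00865 = $16,948.93975
Ashby Township: $1,959,415 × 0.00261 = $5,114.07315
City of Corbett: $1,959,415 × 0.0045 = $8,817.3675
Levies subtotal = $30,880.3804
After credit = $30,880.3804 − $204 = $30,676.3804
Total = $30,676.3804 + $573 = $31,249.3804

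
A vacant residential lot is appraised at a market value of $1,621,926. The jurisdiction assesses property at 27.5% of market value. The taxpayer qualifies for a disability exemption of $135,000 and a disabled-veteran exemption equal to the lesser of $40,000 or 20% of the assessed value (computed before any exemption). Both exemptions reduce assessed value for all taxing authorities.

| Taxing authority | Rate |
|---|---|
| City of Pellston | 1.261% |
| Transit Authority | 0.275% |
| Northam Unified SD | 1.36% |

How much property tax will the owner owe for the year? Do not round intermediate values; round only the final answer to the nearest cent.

Assessed value = $1,621,926 × 0.275 = $446,029.65
Disabled-veteran exemption = min($40,000, 20% × $446,029.65) = min($40,000, $89,205.93) = $40,000 (dollar cap binds)
Taxable value = $446,029.65 − $135,000 − $40,000 = $271,029.65
City of Pellston: $271,029.65 × 0.01261 = $3,417.6838865
Transit Authority: $271,029.65 × 0.00275 = $745.3315375
Northam Unified SD: $271,029.65 × 0.0136 = $3,686.00324
Total = $7,849.018664

$7,849.02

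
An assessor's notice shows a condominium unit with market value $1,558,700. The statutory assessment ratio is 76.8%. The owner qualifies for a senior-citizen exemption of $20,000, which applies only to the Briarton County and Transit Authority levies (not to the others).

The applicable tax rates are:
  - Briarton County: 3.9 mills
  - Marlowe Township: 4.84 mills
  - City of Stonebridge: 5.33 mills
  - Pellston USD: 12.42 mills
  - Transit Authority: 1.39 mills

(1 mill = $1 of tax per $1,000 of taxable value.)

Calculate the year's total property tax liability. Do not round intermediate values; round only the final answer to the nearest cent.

$33,268.84

Assessed value = $1,558,700 × 0.768 = $1,197,081.6
Briarton County: ($1,197,081.6 − $20,000) × 0.0039 = $1,177,081.6 × 0.0039 = $4,590.61824
Marlowe Township: $1,197,081.6 × 0.00484 = $5,793.874944
City of Stonebridge: $1,197,081.6 × 0.00533 = $6,380.444928
Pellston USD: $1,197,081.6 × 0.01242 = $14,867.753472
Transit Authority: ($1,197,081.6 − $20,000) × 0.00139 = $1,177,081.6 × 0.00139 = $1,636.143424
Total = $33,268.835008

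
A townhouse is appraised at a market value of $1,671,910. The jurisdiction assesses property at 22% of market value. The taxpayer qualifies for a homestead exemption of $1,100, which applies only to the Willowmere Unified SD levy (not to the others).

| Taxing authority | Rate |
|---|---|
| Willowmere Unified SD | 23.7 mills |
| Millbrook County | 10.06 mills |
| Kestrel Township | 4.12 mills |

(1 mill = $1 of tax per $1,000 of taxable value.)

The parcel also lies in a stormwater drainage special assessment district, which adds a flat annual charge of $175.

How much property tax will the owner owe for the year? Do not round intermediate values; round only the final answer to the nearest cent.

Assessed value = $1,671,910 × 0.22 = $367,820.2
Willowmere Unified SD: ($367,820.2 − $1,100) × 0.0237 = $366,720.2 × 0.0237 = $8,691.26874
Millbrook County: $367,820.2 × 0.01006 = $3,700.271212
Kestrel Township: $367,820.2 × 0.00412 = $1,515.419224
Levies subtotal = $13,906.959176
Total = $13,906.959176 + $175 = $14,081.959176

$14,081.96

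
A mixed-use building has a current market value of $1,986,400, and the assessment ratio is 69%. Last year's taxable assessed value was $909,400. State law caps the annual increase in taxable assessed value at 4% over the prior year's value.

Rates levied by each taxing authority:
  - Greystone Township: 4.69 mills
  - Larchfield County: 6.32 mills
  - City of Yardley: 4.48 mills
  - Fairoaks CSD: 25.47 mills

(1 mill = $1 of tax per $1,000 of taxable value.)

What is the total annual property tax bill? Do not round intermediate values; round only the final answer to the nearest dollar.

$38,739

Uncapped assessed value = $1,986,400 × 0.69 = $1,370,616
Cap limit = $909,400 × 1.04 = $945,776
Taxable assessed value = min($1,370,616, $945,776) = $945,776 (cap binds)
Greystone Township: $945,776 × 0.00469 = $4,435.68944
Larchfield County: $945,776 × 0.00632 = $5,977.30432
City of Yardley: $945,776 × 0.00448 = $4,237.07648
Fairoaks CSD: $945,776 × 0.02547 = $24,088.91472
Total = $38,738.98496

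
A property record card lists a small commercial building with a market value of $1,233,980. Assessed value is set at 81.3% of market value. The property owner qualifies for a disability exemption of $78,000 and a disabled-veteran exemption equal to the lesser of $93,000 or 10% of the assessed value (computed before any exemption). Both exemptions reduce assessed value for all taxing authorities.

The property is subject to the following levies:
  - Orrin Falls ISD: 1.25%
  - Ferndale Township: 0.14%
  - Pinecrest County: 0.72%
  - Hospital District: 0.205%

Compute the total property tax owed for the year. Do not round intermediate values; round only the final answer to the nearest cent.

Assessed value = $1,233,980 × 0.813 = $1,003,225.74
Disabled-veteran exemption = min($93,000, 10% × $1,003,225.74) = min($93,000, $100,322.574) = $93,000 (dollar cap binds)
Taxable value = $1,003,225.74 − $78,000 − $93,000 = $832,225.74
Orrin Falls ISD: $832,225.74 × 0.0125 = $10,402.82175
Ferndale Township: $832,225.74 × 0.0014 = $1,165.116036
Pinecrest County: $832,225.74 × 0.0072 = $5,992.025328
Hospital District: $832,225.74 × 0.00205 = $1,706.062767
Total = $19,266.025881

$19,266.03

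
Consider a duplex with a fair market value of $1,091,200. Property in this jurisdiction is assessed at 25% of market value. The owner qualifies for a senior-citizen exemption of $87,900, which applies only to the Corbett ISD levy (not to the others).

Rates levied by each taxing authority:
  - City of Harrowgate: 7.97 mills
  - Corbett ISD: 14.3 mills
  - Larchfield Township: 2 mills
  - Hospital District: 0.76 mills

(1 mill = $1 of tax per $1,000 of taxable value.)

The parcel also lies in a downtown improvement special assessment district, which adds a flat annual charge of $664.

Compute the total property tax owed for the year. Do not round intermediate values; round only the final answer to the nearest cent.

$6,235.21

Assessed value = $1,091,200 × 0.25 = $272,800
City of Harrowgate: $272,800 × 0.00797 = $2,174.216
Corbett ISD: ($272,800 − $87,900) × 0.0143 = $184,900 × 0.0143 = $2,644.07
Larchfield Township: $272,800 × 0.002 = $545.6
Hospital District: $272,800 × 0.00076 = $207.328
Levies subtotal = $5,571.214
Total = $5,571.214 + $664 = $6,235.214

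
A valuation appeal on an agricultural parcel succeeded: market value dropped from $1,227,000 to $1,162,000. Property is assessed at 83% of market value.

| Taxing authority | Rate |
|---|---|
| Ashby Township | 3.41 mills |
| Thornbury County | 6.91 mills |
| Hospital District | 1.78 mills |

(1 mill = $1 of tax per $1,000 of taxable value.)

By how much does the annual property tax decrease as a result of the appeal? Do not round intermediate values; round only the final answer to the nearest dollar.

$653

Old assessed value = $1,227,000 × 0.83 = $1,018,410
New assessed value = $1,162,000 × 0.83 = $964,460
Combined rate = 0.00341 + 0.00691 + 0.00178 = 0.0121
Old tax = $1,018,410 × 0.0121 = $12,322.761
New tax = $964,460 × 0.0121 = $11,669.966
Reduction = $12,322.761 − $11,669.966 = $652.795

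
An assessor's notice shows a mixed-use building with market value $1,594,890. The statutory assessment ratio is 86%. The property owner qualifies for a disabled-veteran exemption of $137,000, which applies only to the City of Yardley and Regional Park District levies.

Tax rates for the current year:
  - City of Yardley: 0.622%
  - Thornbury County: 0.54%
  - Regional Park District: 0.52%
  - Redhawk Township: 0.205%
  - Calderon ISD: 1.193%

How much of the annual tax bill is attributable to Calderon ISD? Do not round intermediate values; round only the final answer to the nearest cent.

Assessed value = $1,594,890 × 0.86 = $1,371,605.4
Calderon ISD taxable value = $1,371,605.4 (exemption does not apply)
Calderon ISD levy = $1,371,605.4 × 0.01193 = $16,363.252422

$16,363.25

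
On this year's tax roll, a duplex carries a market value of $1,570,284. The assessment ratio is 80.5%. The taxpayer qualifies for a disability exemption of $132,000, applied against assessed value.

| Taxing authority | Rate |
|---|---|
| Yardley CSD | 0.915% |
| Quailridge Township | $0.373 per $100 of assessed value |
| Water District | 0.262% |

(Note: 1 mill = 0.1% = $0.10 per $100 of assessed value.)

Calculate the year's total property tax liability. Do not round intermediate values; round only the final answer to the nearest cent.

Assessed value = $1,570,284 × 0.805 = $1,264,078.62
Taxable value = $1,264,078.62 − $132,000 = $1,132,078.62
Yardley CSD: $1,132,078.62 × 0.00915 = $10,358.519373
Quailridge Township: $1,132,078.62 × 0.00373 = $4,222.6532526
Water District: $1,132,078.62 × 0.00262 = $2,966.0459844
Total = $17,547.21861

$17,547.22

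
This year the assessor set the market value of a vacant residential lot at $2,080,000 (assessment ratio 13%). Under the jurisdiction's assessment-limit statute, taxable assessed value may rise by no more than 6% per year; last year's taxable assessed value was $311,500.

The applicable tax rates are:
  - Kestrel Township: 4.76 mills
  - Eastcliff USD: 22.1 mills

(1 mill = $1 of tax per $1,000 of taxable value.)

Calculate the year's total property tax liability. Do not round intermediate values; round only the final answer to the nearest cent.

$7,262.94

Uncapped assessed value = $2,080,000 × 0.13 = $270,400
Cap limit = $311,500 × 1.06 = $330,190
Taxable assessed value = min($270,400, $330,190) = $270,400 (cap does not bind)
Kestrel Township: $270,400 × 0.00476 = $1,287.104
Eastcliff USD: $270,400 × 0.0221 = $5,975.84
Total = $7,262.944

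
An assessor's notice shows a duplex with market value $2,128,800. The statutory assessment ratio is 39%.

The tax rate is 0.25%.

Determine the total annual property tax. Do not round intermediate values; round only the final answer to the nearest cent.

Assessed value = $2,128,800 × 0.39 = $830,232
Tax = $830,232 × 0.0025 = $2,075.58

$2,075.58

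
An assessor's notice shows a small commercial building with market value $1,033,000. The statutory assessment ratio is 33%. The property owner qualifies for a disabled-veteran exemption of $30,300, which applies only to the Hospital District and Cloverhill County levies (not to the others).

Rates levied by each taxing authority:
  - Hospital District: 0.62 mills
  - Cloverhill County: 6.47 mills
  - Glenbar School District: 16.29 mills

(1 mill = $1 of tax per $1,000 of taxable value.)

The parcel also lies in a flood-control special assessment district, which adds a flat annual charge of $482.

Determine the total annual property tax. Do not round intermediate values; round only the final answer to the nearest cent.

$8,237.18

Assessed value = $1,033,000 × 0.33 = $340,890
Hospital District: ($340,890 − $30,300) × 0.00062 = $310,590 × 0.00062 = $192.5658
Cloverhill County: ($340,890 − $30,300) × 0.00647 = $310,590 × 0.00647 = $2,009.5173
Glenbar School District: $340,890 × 0.01629 = $5,553.0981
Levies subtotal = $7,755.1812
Total = $7,755.1812 + $482 = $8,237.1812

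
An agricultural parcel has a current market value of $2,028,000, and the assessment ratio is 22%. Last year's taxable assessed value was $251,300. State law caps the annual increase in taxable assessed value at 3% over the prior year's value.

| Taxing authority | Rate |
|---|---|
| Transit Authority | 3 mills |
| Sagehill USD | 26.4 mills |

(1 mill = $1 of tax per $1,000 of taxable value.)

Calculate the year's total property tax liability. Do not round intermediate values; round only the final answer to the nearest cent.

$7,609.87

Uncapped assessed value = $2,028,000 × 0.22 = $446,160
Cap limit = $251,300 × 1.03 = $258,839
Taxable assessed value = min($446,160, $258,839) = $258,839 (cap binds)
Transit Authority: $258,839 × 0.003 = $776.517
Sagehill USD: $258,839 × 0.0264 = $6,833.3496
Total = $7,609.8666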